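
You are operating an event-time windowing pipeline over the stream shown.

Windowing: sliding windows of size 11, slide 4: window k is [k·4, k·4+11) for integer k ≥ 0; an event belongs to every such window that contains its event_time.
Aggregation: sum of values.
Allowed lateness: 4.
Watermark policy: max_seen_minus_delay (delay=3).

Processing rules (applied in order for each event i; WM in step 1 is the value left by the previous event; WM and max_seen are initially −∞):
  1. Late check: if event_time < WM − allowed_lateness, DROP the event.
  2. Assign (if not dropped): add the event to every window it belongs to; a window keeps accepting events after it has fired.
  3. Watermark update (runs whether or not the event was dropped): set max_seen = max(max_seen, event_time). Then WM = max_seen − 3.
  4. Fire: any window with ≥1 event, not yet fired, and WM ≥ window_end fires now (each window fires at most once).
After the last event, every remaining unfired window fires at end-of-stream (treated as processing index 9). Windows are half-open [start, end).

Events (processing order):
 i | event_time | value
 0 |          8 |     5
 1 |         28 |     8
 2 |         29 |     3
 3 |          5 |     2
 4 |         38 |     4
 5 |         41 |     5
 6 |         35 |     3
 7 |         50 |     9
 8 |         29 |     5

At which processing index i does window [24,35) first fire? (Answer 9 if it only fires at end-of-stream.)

i=0 t=8 v=5: → [8,19),[4,15),[0,11); WM=5
i=1 t=28 v=8: → [28,39),[24,35),[20,31); WM=25; [0,11) fires=5 [4,15) fires=5 [8,19) fires=5
i=2 t=29 v=3: → [28,39),[24,35),[20,31); WM=26
i=3 t=5 v=2: DROP (t<26-4); WM=26
i=4 t=38 v=4: → [36,47),[32,43),[28,39); WM=35; [20,31) fires=11 [24,35) fires=11
i=5 t=41 v=5: → [40,51),[36,47),[32,43); WM=38
i=6 t=35 v=3: → [32,43),[28,39); WM=38
i=7 t=50 v=9: → [48,59),[44,55),[40,51); WM=47; [28,39) fires=18 [32,43) fires=12 [36,47) fires=9
i=8 t=29 v=5: DROP (t<47-4); WM=47

4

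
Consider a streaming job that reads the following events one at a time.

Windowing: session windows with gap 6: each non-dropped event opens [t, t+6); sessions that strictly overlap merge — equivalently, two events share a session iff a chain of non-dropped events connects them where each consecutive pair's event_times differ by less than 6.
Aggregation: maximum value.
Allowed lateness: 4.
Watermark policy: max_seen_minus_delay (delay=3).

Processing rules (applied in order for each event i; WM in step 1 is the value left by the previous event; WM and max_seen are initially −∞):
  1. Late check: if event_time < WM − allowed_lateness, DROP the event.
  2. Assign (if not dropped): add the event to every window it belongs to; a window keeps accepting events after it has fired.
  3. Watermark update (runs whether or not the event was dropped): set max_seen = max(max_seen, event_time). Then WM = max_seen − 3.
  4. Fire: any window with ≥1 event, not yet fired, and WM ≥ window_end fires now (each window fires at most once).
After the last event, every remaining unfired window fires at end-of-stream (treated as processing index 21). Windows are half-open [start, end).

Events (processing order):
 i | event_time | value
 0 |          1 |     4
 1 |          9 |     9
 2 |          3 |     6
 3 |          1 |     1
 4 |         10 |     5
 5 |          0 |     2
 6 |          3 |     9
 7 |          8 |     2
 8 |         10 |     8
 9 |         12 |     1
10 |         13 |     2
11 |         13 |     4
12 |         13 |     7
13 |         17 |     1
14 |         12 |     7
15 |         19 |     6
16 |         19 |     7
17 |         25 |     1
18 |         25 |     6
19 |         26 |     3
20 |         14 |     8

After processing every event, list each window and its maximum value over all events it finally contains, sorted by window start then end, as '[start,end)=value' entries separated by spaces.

[1,25)=9 [25,32)=6

i=0 t=1 v=4: → [1,7); WM=-2
i=1 t=9 v=9: → [9,15); WM=6
i=2 t=3 v=6: → [1,9); WM=6
i=3 t=1 v=1: DROP (t<6-4); WM=6
i=4 t=10 v=5: → [9,16); WM=7
i=5 t=0 v=2: DROP (t<7-4); WM=7
i=6 t=3 v=9: → [1,9); WM=7
i=7 t=8 v=2: → [1,16); WM=7
i=8 t=10 v=8: → [1,16); WM=7
i=9 t=12 v=1: → [1,18); WM=9
i=10 t=13 v=2: → [1,19); WM=10
i=11 t=13 v=4: → [1,19); WM=10
i=12 t=13 v=7: → [1,19); WM=10
i=13 t=17 v=1: → [1,23); WM=14
i=14 t=12 v=7: → [1,23); WM=14
i=15 t=19 v=6: → [1,25); WM=16
i=16 t=19 v=7: → [1,25); WM=16
i=17 t=25 v=1: → [25,31); WM=22
i=18 t=25 v=6: → [25,31); WM=22
i=19 t=26 v=3: → [25,32); WM=23
i=20 t=14 v=8: DROP (t<23-4); WM=23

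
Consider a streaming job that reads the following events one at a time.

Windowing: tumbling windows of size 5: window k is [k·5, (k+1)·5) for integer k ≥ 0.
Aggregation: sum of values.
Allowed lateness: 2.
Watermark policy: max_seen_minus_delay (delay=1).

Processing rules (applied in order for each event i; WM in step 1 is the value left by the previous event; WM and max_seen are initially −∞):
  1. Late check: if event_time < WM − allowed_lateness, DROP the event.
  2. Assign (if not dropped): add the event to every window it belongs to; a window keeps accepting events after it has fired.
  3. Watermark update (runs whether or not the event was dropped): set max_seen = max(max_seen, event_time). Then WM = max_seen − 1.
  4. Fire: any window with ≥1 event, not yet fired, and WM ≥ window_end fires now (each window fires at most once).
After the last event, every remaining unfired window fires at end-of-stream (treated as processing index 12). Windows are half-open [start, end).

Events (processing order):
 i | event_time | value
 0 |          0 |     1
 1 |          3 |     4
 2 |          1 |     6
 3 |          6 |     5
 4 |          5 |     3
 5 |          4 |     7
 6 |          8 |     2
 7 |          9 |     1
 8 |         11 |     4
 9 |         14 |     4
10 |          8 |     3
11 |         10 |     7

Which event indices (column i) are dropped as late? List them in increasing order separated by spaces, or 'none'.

10 11

i=0 t=0 v=1: → [0,5); WM=-1
i=1 t=3 v=4: → [0,5); WM=2
i=2 t=1 v=6: → [0,5); WM=2
i=3 t=6 v=5: → [5,10); WM=5; [0,5) fires=11
i=4 t=5 v=3: → [5,10); WM=5
i=5 t=4 v=7: → [0,5); WM=5
i=6 t=8 v=2: → [5,10); WM=7
i=7 t=9 v=1: → [5,10); WM=8
i=8 t=11 v=4: → [10,15); WM=10; [5,10) fires=11
i=9 t=14 v=4: → [10,15); WM=13
i=10 t=8 v=3: DROP (t<13-2); WM=13
i=11 t=10 v=7: DROP (t<13-2); WM=13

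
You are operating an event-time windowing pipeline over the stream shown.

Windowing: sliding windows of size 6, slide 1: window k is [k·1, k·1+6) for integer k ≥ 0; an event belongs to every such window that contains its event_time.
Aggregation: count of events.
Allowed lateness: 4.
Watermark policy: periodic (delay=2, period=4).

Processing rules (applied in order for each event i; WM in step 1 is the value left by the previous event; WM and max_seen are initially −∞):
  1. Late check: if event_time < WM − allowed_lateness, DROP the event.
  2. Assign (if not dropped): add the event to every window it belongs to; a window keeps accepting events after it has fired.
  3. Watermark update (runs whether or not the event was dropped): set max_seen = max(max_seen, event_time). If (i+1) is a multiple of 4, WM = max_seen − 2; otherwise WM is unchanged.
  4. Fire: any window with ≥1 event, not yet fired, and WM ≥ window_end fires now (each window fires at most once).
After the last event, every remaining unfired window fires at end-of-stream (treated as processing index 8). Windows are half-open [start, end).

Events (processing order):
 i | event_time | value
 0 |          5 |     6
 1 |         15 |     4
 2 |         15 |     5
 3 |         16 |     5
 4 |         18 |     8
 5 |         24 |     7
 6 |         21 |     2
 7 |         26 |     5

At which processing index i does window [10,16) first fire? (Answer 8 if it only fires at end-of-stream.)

i=0 t=5 v=6: → [5,11),[4,10),[3,9),[2,8),[1,7),[0,6); WM=−∞
i=1 t=15 v=4: → [15,21),[14,20),[13,19),[12,18),[11,17),[10,16); WM=−∞
i=2 t=15 v=5: → [15,21),[14,20),[13,19),[12,18),[11,17),[10,16); WM=−∞
i=3 t=16 v=5: → [16,22),[15,21),[14,20),[13,19),[12,18),[11,17); WM=14; [0,6) fires=1 [1,7) fires=1 [2,8) fires=1 [3,9) fires=1 [4,10) fires=1 [5,11) fires=1
i=4 t=18 v=8: → [18,24),[17,23),[16,22),[15,21),[14,20),[13,19); WM=14
i=5 t=24 v=7: → [24,30),[23,29),[22,28),[21,27),[20,26),[19,25); WM=14
i=6 t=21 v=2: → [21,27),[20,26),[19,25),[18,24),[17,23),[16,22); WM=14
i=7 t=26 v=5: → [26,32),[25,31),[24,30),[23,29),[22,28),[21,27); WM=24; [10,16) fires=2 [11,17) fires=3 [12,18) fires=3 [13,19) fires=4 [14,20) fires=4 [15,21) fires=4 [16,22) fires=3 [17,23) fires=2 [18,24) fires=2

7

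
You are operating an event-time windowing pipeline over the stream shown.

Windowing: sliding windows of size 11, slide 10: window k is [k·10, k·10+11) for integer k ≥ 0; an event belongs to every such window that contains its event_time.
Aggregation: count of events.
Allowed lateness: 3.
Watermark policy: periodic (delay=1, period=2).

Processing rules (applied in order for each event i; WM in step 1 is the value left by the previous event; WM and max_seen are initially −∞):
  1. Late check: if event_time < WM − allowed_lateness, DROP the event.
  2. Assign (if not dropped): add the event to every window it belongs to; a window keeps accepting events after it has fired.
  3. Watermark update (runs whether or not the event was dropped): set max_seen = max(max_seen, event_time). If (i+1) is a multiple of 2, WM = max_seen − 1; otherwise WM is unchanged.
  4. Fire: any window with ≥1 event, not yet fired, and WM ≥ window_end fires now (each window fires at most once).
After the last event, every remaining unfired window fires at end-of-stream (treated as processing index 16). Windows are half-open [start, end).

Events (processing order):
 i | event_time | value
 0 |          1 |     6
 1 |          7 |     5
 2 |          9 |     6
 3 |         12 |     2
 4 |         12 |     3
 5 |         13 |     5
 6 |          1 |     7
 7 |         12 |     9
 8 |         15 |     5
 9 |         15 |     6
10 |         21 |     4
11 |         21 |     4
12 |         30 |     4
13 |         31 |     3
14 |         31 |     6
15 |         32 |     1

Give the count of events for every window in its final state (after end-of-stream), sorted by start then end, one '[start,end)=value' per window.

[0,11)=3 [10,21)=6 [20,31)=3 [30,41)=4

i=0 t=1 v=6: → [0,11); WM=−∞
i=1 t=7 v=5: → [0,11); WM=6
i=2 t=9 v=6: → [0,11); WM=6
i=3 t=12 v=2: → [10,21); WM=11; [0,11) fires=3
i=4 t=12 v=3: → [10,21); WM=11
i=5 t=13 v=5: → [10,21); WM=12
i=6 t=1 v=7: DROP (t<12-3); WM=12
i=7 t=12 v=9: → [10,21); WM=12
i=8 t=15 v=5: → [10,21); WM=12
i=9 t=15 v=6: → [10,21); WM=14
i=10 t=21 v=4: → [20,31); WM=14
i=11 t=21 v=4: → [20,31); WM=20
i=12 t=30 v=4: → [30,41),[20,31); WM=20
i=13 t=31 v=3: → [30,41); WM=30; [10,21) fires=6
i=14 t=31 v=6: → [30,41); WM=30
i=15 t=32 v=1: → [30,41); WM=31; [20,31) fires=3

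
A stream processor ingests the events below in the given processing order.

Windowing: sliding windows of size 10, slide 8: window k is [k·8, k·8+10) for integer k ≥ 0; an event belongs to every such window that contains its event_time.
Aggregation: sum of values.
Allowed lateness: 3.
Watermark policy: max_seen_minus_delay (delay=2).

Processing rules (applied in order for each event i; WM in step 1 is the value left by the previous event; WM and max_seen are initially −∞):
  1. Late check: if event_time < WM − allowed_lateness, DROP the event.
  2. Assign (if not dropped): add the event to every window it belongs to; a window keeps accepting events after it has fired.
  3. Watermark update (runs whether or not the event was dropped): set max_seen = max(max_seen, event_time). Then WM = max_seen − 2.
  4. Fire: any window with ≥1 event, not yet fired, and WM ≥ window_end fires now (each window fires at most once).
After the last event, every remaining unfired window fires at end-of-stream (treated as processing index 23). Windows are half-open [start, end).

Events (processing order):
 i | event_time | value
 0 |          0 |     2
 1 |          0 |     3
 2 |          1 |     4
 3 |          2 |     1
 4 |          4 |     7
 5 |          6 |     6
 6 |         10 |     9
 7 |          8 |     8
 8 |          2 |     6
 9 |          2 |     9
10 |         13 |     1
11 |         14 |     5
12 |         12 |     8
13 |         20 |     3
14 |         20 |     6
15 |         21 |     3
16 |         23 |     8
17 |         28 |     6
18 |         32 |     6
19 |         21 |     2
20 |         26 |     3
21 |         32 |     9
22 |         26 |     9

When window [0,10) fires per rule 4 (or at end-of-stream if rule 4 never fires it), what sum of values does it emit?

i=0 t=0 v=2: → [0,10); WM=-2
i=1 t=0 v=3: → [0,10); WM=-2
i=2 t=1 v=4: → [0,10); WM=-1
i=3 t=2 v=1: → [0,10); WM=0
i=4 t=4 v=7: → [0,10); WM=2
i=5 t=6 v=6: → [0,10); WM=4
i=6 t=10 v=9: → [8,18); WM=8
i=7 t=8 v=8: → [8,18),[0,10); WM=8
i=8 t=2 v=6: DROP (t<8-3); WM=8
i=9 t=2 v=9: DROP (t<8-3); WM=8
i=10 t=13 v=1: → [8,18); WM=11; [0,10) fires=31
i=11 t=14 v=5: → [8,18); WM=12
i=12 t=12 v=8: → [8,18); WM=12
i=13 t=20 v=3: → [16,26); WM=18; [8,18) fires=31
i=14 t=20 v=6: → [16,26); WM=18
i=15 t=21 v=3: → [16,26); WM=19
i=16 t=23 v=8: → [16,26); WM=21
i=17 t=28 v=6: → [24,34); WM=26; [16,26) fires=20
i=18 t=32 v=6: → [32,42),[24,34); WM=30
i=19 t=21 v=2: DROP (t<30-3); WM=30
i=20 t=26 v=3: DROP (t<30-3); WM=30
i=21 t=32 v=9: → [32,42),[24,34); WM=30
i=22 t=26 v=9: DROP (t<30-3); WM=30

31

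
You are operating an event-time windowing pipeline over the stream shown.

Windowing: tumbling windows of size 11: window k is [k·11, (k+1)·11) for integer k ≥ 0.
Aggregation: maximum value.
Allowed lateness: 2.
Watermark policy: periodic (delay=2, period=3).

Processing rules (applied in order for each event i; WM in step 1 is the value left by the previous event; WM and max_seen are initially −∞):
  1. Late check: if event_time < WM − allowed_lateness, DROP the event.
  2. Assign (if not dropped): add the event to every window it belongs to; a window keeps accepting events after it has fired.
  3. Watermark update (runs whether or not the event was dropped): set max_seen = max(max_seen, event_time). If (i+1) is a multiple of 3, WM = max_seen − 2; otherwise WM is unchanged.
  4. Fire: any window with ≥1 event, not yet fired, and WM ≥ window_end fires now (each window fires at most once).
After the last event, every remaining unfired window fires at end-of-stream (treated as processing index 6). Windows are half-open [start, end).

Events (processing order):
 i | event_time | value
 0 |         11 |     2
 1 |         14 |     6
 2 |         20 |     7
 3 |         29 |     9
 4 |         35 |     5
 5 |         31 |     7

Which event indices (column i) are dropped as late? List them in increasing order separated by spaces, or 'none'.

none

i=0 t=11 v=2: → [11,22); WM=−∞
i=1 t=14 v=6: → [11,22); WM=−∞
i=2 t=20 v=7: → [11,22); WM=18
i=3 t=29 v=9: → [22,33); WM=18
i=4 t=35 v=5: → [33,44); WM=18
i=5 t=31 v=7: → [22,33); WM=33; [11,22) fires=7 [22,33) fires=9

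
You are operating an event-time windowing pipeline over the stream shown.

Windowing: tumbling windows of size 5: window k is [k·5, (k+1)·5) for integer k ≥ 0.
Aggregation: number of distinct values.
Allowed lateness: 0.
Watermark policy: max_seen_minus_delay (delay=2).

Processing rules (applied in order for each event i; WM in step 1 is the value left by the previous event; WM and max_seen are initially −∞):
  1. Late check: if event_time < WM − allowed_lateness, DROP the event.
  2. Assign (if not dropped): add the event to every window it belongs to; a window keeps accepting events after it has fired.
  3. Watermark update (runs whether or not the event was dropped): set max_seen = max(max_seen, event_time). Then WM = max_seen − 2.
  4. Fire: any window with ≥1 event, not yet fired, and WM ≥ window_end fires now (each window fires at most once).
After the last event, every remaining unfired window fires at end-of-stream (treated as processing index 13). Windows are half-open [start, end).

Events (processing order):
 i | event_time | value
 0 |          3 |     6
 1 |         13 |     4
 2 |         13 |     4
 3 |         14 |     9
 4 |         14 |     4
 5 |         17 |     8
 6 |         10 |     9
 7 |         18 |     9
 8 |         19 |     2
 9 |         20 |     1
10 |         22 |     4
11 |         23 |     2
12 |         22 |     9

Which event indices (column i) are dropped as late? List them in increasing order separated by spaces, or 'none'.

i=0 t=3 v=6: → [0,5); WM=1
i=1 t=13 v=4: → [10,15); WM=11; [0,5) fires=1
i=2 t=13 v=4: → [10,15); WM=11
i=3 t=14 v=9: → [10,15); WM=12
i=4 t=14 v=4: → [10,15); WM=12
i=5 t=17 v=8: → [15,20); WM=15; [10,15) fires=2
i=6 t=10 v=9: DROP (t<15-0); WM=15
i=7 t=18 v=9: → [15,20); WM=16
i=8 t=19 v=2: → [15,20); WM=17
i=9 t=20 v=1: → [20,25); WM=18
i=10 t=22 v=4: → [20,25); WM=20; [15,20) fires=3
i=11 t=23 v=2: → [20,25); WM=21
i=12 t=22 v=9: → [20,25); WM=21

6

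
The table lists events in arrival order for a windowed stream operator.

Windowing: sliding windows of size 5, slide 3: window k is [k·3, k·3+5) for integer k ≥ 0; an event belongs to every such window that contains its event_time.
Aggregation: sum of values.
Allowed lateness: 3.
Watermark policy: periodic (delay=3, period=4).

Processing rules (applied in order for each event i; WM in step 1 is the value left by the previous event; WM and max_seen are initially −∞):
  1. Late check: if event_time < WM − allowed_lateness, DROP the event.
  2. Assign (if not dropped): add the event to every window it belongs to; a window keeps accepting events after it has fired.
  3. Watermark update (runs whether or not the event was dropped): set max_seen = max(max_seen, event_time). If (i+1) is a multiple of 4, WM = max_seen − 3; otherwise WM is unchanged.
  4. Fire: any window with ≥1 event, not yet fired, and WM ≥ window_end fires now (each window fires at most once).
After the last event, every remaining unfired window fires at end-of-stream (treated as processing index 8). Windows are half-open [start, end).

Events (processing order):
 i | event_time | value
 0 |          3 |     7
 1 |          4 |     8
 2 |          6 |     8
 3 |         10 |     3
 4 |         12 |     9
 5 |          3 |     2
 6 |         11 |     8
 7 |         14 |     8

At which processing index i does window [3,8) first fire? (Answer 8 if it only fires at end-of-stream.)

i=0 t=3 v=7: → [3,8),[0,5); WM=−∞
i=1 t=4 v=8: → [3,8),[0,5); WM=−∞
i=2 t=6 v=8: → [6,11),[3,8); WM=−∞
i=3 t=10 v=3: → [9,14),[6,11); WM=7; [0,5) fires=15
i=4 t=12 v=9: → [12,17),[9,14); WM=7
i=5 t=3 v=2: DROP (t<7-3); WM=7
i=6 t=11 v=8: → [9,14); WM=7
i=7 t=14 v=8: → [12,17); WM=11; [3,8) fires=23 [6,11) fires=11

7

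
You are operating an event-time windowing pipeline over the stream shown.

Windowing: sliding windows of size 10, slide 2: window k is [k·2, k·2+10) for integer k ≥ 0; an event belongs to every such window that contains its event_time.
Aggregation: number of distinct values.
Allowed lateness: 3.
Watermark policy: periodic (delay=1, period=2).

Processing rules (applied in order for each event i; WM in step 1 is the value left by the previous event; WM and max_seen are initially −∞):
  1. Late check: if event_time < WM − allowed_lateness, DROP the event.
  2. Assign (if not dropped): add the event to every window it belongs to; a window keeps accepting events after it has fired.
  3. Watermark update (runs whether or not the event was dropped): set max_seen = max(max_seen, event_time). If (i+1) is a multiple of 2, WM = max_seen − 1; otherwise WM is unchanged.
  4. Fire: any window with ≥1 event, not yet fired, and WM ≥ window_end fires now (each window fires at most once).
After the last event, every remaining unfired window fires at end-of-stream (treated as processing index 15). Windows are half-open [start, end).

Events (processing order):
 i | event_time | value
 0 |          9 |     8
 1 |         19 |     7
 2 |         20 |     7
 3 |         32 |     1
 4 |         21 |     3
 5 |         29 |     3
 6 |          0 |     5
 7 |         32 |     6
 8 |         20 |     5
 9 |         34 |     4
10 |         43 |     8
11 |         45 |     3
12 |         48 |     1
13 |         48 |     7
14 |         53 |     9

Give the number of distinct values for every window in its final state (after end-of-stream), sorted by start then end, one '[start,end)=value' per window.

i=0 t=9 v=8: → [8,18),[6,16),[4,14),[2,12),[0,10); WM=−∞
i=1 t=19 v=7: → [18,28),[16,26),[14,24),[12,22),[10,20); WM=18; [0,10) fires=1 [2,12) fires=1 [4,14) fires=1 [6,16) fires=1 [8,18) fires=1
i=2 t=20 v=7: → [20,30),[18,28),[16,26),[14,24),[12,22); WM=18
i=3 t=32 v=1: → [32,42),[30,40),[28,38),[26,36),[24,34); WM=31; [10,20) fires=1 [12,22) fires=1 [14,24) fires=1 [16,26) fires=1 [18,28) fires=1 [20,30) fires=1
i=4 t=21 v=3: DROP (t<31-3); WM=31
i=5 t=29 v=3: → [28,38),[26,36),[24,34),[22,32),[20,30); WM=31
i=6 t=0 v=5: DROP (t<31-3); WM=31
i=7 t=32 v=6: → [32,42),[30,40),[28,38),[26,36),[24,34); WM=31
i=8 t=20 v=5: DROP (t<31-3); WM=31
i=9 t=34 v=4: → [34,44),[32,42),[30,40),[28,38),[26,36); WM=33; [22,32) fires=1
i=10 t=43 v=8: → [42,52),[40,50),[38,48),[36,46),[34,44); WM=33
i=11 t=45 v=3: → [44,54),[42,52),[40,50),[38,48),[36,46); WM=44; [24,34) fires=3 [26,36) fires=4 [28,38) fires=4 [30,40) fires=3 [32,42) fires=3 [34,44) fires=2
i=12 t=48 v=1: → [48,58),[46,56),[44,54),[42,52),[40,50); WM=44
i=13 t=48 v=7: → [48,58),[46,56),[44,54),[42,52),[40,50); WM=47; [36,46) fires=2
i=14 t=53 v=9: → [52,62),[50,60),[48,58),[46,56),[44,54); WM=47

[0,10)=1 [2,12)=1 [4,14)=1 [6,16)=1 [8,18)=1 [10,20)=1 [12,22)=1 [14,24)=1 [16,26)=1 [18,28)=1 [20,30)=2 [22,32)=1 [24,34)=3 [26,36)=4 [28,38)=4 [30,40)=3 [32,42)=3 [34,44)=2 [36,46)=2 [38,48)=2 [40,50)=4 [42,52)=4 [44,54)=4 [46,56)=3 [48,58)=3 [50,60)=1 [52,62)=1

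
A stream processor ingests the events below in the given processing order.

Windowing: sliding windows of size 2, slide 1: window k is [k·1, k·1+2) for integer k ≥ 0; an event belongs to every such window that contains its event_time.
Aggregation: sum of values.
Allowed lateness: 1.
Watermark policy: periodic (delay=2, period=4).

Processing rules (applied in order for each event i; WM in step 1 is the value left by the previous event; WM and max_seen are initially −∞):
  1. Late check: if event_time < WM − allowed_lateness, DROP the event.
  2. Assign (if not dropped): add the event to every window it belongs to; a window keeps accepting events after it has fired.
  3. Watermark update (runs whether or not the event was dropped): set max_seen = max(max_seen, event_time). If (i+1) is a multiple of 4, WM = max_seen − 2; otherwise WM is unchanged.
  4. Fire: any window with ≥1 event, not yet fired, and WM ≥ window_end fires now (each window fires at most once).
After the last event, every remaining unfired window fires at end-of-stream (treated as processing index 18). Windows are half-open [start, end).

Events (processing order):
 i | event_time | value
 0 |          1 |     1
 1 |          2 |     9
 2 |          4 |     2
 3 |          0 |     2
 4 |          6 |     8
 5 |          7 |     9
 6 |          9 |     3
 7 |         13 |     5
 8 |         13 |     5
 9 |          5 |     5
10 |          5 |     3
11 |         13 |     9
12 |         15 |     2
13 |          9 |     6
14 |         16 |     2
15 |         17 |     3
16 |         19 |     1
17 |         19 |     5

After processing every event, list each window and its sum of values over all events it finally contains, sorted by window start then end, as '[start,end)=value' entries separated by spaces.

i=0 t=1 v=1: → [1,3),[0,2); WM=−∞
i=1 t=2 v=9: → [2,4),[1,3); WM=−∞
i=2 t=4 v=2: → [4,6),[3,5); WM=−∞
i=3 t=0 v=2: → [0,2); WM=2; [0,2) fires=3
i=4 t=6 v=8: → [6,8),[5,7); WM=2
i=5 t=7 v=9: → [7,9),[6,8); WM=2
i=6 t=9 v=3: → [9,11),[8,10); WM=2
i=7 t=13 v=5: → [13,15),[12,14); WM=11; [1,3) fires=10 [2,4) fires=9 [3,5) fires=2 [4,6) fires=2 [5,7) fires=8 [6,8) fires=17 [7,9) fires=9 [8,10) fires=3 [9,11) fires=3
i=8 t=13 v=5: → [13,15),[12,14); WM=11
i=9 t=5 v=5: DROP (t<11-1); WM=11
i=10 t=5 v=3: DROP (t<11-1); WM=11
i=11 t=13 v=9: → [13,15),[12,14); WM=11
i=12 t=15 v=2: → [15,17),[14,16); WM=11
i=13 t=9 v=6: DROP (t<11-1); WM=11
i=14 t=16 v=2: → [16,18),[15,17); WM=11
i=15 t=17 v=3: → [17,19),[16,18); WM=15; [12,14) fires=19 [13,15) fires=19
i=16 t=19 v=1: → [19,21),[18,20); WM=15
i=17 t=19 v=5: → [19,21),[18,20); WM=15

[0,2)=3 [1,3)=10 [2,4)=9 [3,5)=2 [4,6)=2 [5,7)=8 [6,8)=17 [7,9)=9 [8,10)=3 [9,11)=3 [12,14)=19 [13,15)=19 [14,16)=2 [15,17)=4 [16,18)=5 [17,19)=3 [18,20)=6 [19,21)=6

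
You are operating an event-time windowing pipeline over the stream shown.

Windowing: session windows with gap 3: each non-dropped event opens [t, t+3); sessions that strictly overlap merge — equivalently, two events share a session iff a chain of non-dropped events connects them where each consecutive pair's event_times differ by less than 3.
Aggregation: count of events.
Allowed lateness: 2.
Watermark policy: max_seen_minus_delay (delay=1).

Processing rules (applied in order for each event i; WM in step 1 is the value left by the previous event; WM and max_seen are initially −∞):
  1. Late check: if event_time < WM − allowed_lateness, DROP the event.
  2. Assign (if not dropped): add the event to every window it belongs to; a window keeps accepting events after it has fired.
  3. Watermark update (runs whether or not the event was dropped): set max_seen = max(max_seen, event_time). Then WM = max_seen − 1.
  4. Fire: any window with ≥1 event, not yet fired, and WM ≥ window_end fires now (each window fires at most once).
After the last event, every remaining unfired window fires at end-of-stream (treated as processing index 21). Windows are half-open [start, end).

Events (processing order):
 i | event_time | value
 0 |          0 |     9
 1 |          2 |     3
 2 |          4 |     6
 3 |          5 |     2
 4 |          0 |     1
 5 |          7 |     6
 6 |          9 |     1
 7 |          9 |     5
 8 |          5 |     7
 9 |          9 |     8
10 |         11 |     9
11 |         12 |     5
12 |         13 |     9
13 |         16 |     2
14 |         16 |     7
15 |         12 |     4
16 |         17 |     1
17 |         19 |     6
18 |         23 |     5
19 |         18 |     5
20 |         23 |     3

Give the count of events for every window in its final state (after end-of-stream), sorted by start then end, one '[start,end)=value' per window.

[0,16)=11 [16,22)=4 [23,26)=2

i=0 t=0 v=9: → [0,3); WM=-1
i=1 t=2 v=3: → [0,5); WM=1
i=2 t=4 v=6: → [0,7); WM=3
i=3 t=5 v=2: → [0,8); WM=4
i=4 t=0 v=1: DROP (t<4-2); WM=4
i=5 t=7 v=6: → [0,10); WM=6
i=6 t=9 v=1: → [0,12); WM=8
i=7 t=9 v=5: → [0,12); WM=8
i=8 t=5 v=7: DROP (t<8-2); WM=8
i=9 t=9 v=8: → [0,12); WM=8
i=10 t=11 v=9: → [0,14); WM=10
i=11 t=12 v=5: → [0,15); WM=11
i=12 t=13 v=9: → [0,16); WM=12
i=13 t=16 v=2: → [16,19); WM=15
i=14 t=16 v=7: → [16,19); WM=15
i=15 t=12 v=4: DROP (t<15-2); WM=15
i=16 t=17 v=1: → [16,20); WM=16
i=17 t=19 v=6: → [16,22); WM=18
i=18 t=23 v=5: → [23,26); WM=22
i=19 t=18 v=5: DROP (t<22-2); WM=22
i=20 t=23 v=3: → [23,26); WM=22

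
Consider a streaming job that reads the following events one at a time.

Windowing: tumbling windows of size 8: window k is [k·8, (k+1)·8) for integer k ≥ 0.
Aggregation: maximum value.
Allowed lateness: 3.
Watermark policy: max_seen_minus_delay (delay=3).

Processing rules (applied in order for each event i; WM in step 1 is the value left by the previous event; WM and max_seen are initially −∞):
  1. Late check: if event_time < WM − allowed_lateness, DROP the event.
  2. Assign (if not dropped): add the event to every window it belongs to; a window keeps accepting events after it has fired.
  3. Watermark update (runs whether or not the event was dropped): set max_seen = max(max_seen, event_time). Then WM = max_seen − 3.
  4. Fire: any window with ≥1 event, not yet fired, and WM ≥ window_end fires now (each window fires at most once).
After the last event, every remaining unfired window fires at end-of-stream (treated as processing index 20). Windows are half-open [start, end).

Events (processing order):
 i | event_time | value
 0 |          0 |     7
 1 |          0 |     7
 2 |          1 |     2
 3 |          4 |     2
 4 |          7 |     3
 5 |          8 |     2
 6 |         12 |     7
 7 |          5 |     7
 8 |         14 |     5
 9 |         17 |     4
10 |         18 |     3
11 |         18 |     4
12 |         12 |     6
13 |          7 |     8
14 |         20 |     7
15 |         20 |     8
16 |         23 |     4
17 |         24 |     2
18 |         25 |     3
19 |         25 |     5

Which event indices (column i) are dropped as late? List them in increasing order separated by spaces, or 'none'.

7 13

i=0 t=0 v=7: → [0,8); WM=-3
i=1 t=0 v=7: → [0,8); WM=-3
i=2 t=1 v=2: → [0,8); WM=-2
i=3 t=4 v=2: → [0,8); WM=1
i=4 t=7 v=3: → [0,8); WM=4
i=5 t=8 v=2: → [8,16); WM=5
i=6 t=12 v=7: → [8,16); WM=9; [0,8) fires=7
i=7 t=5 v=7: DROP (t<9-3); WM=9
i=8 t=14 v=5: → [8,16); WM=11
i=9 t=17 v=4: → [16,24); WM=14
i=10 t=18 v=3: → [16,24); WM=15
i=11 t=18 v=4: → [16,24); WM=15
i=12 t=12 v=6: → [8,16); WM=15
i=13 t=7 v=8: DROP (t<15-3); WM=15
i=14 t=20 v=7: → [16,24); WM=17; [8,16) fires=7
i=15 t=20 v=8: → [16,24); WM=17
i=16 t=23 v=4: → [16,24); WM=20
i=17 t=24 v=2: → [24,32); WM=21
i=18 t=25 v=3: → [24,32); WM=22
i=19 t=25 v=5: → [24,32); WM=22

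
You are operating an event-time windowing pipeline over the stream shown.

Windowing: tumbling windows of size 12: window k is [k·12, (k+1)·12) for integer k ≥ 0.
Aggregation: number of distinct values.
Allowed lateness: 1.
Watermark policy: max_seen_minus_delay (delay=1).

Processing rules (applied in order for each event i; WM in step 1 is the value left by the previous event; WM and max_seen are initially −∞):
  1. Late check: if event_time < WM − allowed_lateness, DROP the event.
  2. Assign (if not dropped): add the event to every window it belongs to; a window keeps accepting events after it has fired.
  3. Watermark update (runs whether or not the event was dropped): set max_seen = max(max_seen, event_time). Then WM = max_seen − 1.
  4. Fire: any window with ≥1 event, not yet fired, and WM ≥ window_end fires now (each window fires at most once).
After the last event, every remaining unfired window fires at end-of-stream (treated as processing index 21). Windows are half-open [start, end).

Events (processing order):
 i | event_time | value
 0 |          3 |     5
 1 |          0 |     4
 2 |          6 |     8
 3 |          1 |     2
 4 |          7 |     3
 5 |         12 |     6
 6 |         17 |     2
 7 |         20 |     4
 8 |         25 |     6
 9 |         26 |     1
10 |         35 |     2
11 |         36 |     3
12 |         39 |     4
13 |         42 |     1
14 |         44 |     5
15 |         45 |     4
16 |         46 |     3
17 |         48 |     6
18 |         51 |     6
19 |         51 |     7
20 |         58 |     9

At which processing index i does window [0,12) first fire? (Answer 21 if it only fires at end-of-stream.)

6

i=0 t=3 v=5: → [0,12); WM=2
i=1 t=0 v=4: DROP (t<2-1); WM=2
i=2 t=6 v=8: → [0,12); WM=5
i=3 t=1 v=2: DROP (t<5-1); WM=5
i=4 t=7 v=3: → [0,12); WM=6
i=5 t=12 v=6: → [12,24); WM=11
i=6 t=17 v=2: → [12,24); WM=16; [0,12) fires=3
i=7 t=20 v=4: → [12,24); WM=19
i=8 t=25 v=6: → [24,36); WM=24; [12,24) fires=3
i=9 t=26 v=1: → [24,36); WM=25
i=10 t=35 v=2: → [24,36); WM=34
i=11 t=36 v=3: → [36,48); WM=35
i=12 t=39 v=4: → [36,48); WM=38; [24,36) fires=3
i=13 t=42 v=1: → [36,48); WM=41
i=14 t=44 v=5: → [36,48); WM=43
i=15 t=45 v=4: → [36,48); WM=44
i=16 t=46 v=3: → [36,48); WM=45
i=17 t=48 v=6: → [48,60); WM=47
i=18 t=51 v=6: → [48,60); WM=50; [36,48) fires=4
i=19 t=51 v=7: → [48,60); WM=50
i=20 t=58 v=9: → [48,60); WM=57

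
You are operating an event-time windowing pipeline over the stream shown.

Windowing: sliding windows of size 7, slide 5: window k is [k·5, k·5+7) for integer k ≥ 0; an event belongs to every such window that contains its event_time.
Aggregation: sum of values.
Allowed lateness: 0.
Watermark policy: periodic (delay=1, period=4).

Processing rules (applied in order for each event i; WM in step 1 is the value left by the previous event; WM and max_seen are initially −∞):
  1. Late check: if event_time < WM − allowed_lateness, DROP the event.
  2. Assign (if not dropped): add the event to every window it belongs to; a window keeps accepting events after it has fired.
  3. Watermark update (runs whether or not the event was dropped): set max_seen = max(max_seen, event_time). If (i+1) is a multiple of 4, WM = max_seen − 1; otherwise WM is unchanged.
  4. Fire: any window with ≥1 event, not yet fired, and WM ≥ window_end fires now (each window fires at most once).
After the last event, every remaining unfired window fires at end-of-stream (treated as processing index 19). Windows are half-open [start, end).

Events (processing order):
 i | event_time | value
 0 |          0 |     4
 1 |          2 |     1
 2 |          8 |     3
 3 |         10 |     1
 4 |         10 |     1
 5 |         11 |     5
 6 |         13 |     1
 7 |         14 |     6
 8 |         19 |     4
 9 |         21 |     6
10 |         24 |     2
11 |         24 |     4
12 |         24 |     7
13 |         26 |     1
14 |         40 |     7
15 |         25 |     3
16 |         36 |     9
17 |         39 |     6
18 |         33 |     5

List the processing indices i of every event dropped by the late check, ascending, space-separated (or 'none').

16 18

i=0 t=0 v=4: → [0,7); WM=−∞
i=1 t=2 v=1: → [0,7); WM=−∞
i=2 t=8 v=3: → [5,12); WM=−∞
i=3 t=10 v=1: → [10,17),[5,12); WM=9; [0,7) fires=5
i=4 t=10 v=1: → [10,17),[5,12); WM=9
i=5 t=11 v=5: → [10,17),[5,12); WM=9
i=6 t=13 v=1: → [10,17); WM=9
i=7 t=14 v=6: → [10,17); WM=13; [5,12) fires=10
i=8 t=19 v=4: → [15,22); WM=13
i=9 t=21 v=6: → [20,27),[15,22); WM=13
i=10 t=24 v=2: → [20,27); WM=13
i=11 t=24 v=4: → [20,27); WM=23; [10,17) fires=14 [15,22) fires=10
i=12 t=24 v=7: → [20,27); WM=23
i=13 t=26 v=1: → [25,32),[20,27); WM=23
i=14 t=40 v=7: → [40,47),[35,42); WM=23
i=15 t=25 v=3: → [25,32),[20,27); WM=39; [20,27) fires=23 [25,32) fires=4
i=16 t=36 v=9: DROP (t<39-0); WM=39
i=17 t=39 v=6: → [35,42); WM=39
i=18 t=33 v=5: DROP (t<39-0); WM=39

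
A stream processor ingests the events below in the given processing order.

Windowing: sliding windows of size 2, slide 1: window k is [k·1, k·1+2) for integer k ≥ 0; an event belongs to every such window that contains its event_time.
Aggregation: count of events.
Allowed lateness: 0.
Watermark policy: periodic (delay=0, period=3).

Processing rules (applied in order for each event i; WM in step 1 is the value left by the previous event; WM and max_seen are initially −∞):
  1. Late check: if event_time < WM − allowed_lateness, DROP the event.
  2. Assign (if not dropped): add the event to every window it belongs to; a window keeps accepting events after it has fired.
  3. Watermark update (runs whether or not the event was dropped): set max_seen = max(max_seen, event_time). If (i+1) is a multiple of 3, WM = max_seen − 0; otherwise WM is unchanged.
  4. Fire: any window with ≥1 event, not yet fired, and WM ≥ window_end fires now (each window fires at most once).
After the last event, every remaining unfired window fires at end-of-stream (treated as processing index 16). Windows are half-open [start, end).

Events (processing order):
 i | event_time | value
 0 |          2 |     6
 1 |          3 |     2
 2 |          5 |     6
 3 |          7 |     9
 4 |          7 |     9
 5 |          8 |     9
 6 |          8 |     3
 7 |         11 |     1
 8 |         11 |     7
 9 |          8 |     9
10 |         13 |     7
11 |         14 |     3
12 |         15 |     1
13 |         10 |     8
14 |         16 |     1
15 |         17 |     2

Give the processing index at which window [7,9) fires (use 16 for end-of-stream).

8

i=0 t=2 v=6: → [2,4),[1,3); WM=−∞
i=1 t=3 v=2: → [3,5),[2,4); WM=−∞
i=2 t=5 v=6: → [5,7),[4,6); WM=5; [1,3) fires=1 [2,4) fires=2 [3,5) fires=1
i=3 t=7 v=9: → [7,9),[6,8); WM=5
i=4 t=7 v=9: → [7,9),[6,8); WM=5
i=5 t=8 v=9: → [8,10),[7,9); WM=8; [4,6) fires=1 [5,7) fires=1 [6,8) fires=2
i=6 t=8 v=3: → [8,10),[7,9); WM=8
i=7 t=11 v=1: → [11,13),[10,12); WM=8
i=8 t=11 v=7: → [11,13),[10,12); WM=11; [7,9) fires=4 [8,10) fires=2
i=9 t=8 v=9: DROP (t<11-0); WM=11
i=10 t=13 v=7: → [13,15),[12,14); WM=11
i=11 t=14 v=3: → [14,16),[13,15); WM=14; [10,12) fires=2 [11,13) fires=2 [12,14) fires=1
i=12 t=15 v=1: → [15,17),[14,16); WM=14
i=13 t=10 v=8: DROP (t<14-0); WM=14
i=14 t=16 v=1: → [16,18),[15,17); WM=16; [13,15) fires=2 [14,16) fires=2
i=15 t=17 v=2: → [17,19),[16,18); WM=16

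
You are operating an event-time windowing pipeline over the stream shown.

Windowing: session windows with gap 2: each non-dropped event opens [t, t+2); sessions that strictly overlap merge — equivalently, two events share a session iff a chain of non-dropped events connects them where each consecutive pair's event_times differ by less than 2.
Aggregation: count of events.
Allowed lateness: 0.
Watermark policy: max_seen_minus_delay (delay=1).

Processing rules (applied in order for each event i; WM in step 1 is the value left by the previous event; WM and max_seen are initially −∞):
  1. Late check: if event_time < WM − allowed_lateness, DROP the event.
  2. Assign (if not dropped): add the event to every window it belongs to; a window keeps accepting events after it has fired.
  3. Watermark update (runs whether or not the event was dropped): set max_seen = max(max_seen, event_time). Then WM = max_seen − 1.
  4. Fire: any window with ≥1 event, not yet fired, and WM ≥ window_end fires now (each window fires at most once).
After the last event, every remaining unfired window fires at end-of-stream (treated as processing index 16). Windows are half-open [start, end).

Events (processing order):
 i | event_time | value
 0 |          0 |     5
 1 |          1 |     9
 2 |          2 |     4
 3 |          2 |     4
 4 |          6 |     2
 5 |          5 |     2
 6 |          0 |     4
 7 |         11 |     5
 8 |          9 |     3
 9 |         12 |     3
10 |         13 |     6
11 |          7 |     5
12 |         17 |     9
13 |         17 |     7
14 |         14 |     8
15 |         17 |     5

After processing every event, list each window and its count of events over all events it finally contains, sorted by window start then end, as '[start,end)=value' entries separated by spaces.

i=0 t=0 v=5: → [0,2); WM=-1
i=1 t=1 v=9: → [0,3); WM=0
i=2 t=2 v=4: → [0,4); WM=1
i=3 t=2 v=4: → [0,4); WM=1
i=4 t=6 v=2: → [6,8); WM=5
i=5 t=5 v=2: → [5,8); WM=5
i=6 t=0 v=4: DROP (t<5-0); WM=5
i=7 t=11 v=5: → [11,13); WM=10
i=8 t=9 v=3: DROP (t<10-0); WM=10
i=9 t=12 v=3: → [11,14); WM=11
i=10 t=13 v=6: → [11,15); WM=12
i=11 t=7 v=5: DROP (t<12-0); WM=12
i=12 t=17 v=9: → [17,19); WM=16
i=13 t=17 v=7: → [17,19); WM=16
i=14 t=14 v=8: DROP (t<16-0); WM=16
i=15 t=17 v=5: → [17,19); WM=16

[0,4)=4 [5,8)=2 [11,15)=3 [17,19)=3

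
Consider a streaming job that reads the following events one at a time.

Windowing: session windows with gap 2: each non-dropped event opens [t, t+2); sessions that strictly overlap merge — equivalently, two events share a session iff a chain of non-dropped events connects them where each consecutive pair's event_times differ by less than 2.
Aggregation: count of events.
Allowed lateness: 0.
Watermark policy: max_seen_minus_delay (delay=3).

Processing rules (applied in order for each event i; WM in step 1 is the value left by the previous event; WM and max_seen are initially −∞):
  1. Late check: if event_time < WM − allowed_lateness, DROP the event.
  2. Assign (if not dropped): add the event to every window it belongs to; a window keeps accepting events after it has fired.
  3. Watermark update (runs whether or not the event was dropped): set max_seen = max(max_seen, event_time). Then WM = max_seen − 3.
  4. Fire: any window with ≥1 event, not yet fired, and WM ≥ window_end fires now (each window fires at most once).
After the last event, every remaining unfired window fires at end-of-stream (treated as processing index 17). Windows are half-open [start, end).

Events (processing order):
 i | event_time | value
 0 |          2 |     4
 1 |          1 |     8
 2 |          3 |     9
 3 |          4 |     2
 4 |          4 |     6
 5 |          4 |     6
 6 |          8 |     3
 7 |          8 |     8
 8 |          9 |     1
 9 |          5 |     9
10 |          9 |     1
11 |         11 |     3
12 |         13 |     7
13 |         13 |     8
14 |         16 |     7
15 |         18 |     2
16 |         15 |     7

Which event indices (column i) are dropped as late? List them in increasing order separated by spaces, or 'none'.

i=0 t=2 v=4: → [2,4); WM=-1
i=1 t=1 v=8: → [1,4); WM=-1
i=2 t=3 v=9: → [1,5); WM=0
i=3 t=4 v=2: → [1,6); WM=1
i=4 t=4 v=6: → [1,6); WM=1
i=5 t=4 v=6: → [1,6); WM=1
i=6 t=8 v=3: → [8,10); WM=5
i=7 t=8 v=8: → [8,10); WM=5
i=8 t=9 v=1: → [8,11); WM=6
i=9 t=5 v=9: DROP (t<6-0); WM=6
i=10 t=9 v=1: → [8,11); WM=6
i=11 t=11 v=3: → [11,13); WM=8
i=12 t=13 v=7: → [13,15); WM=10
i=13 t=13 v=8: → [13,15); WM=10
i=14 t=16 v=7: → [16,18); WM=13
i=15 t=18 v=2: → [18,20); WM=15
i=16 t=15 v=7: → [15,18); WM=15

9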